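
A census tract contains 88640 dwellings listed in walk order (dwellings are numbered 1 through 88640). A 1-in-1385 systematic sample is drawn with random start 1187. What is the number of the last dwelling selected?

88442

k = 1385
64th selection = r + (64−1)·k = 1187 + 63×1385 = 1187 + 87255 = 88442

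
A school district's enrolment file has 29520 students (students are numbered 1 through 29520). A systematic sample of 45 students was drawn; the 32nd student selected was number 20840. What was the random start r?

504

k = 29520/45 = 656
r = 20840 − (32−1)×656 = 20840 − 20336 = 504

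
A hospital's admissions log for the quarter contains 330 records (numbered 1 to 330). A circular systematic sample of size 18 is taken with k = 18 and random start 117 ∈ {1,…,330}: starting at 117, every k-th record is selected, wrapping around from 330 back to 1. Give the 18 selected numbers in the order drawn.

117, 135, 153, 171, 189, 207, 225, 243, 261, 279, 297, 315, 3, 21, 39, 57, 75, 93

Selection 1: 117
Selection 2: 117 + 18 = 135
Selection 3: 135 + 18 = 153
Selection 4: 153 + 18 = 171
Selection 5: 171 + 18 = 189
Selection 6: 189 + 18 = 207
Selection 7: 207 + 18 = 225
Selection 8: 225 + 18 = 243
Selection 9: 243 + 18 = 261
Selection 10: 261 + 18 = 279
Selection 11: 279 + 18 = 297
Selection 12: 297 + 18 = 315
Selection 13: 315 + 18 = 333 → 333 − 330 = 3
Selection 14: 3 + 18 = 21
Selection 15: 21 + 18 = 39
Selection 16: 39 + 18 = 57
Selection 17: 57 + 18 = 75
Selection 18: 75 + 18 = 93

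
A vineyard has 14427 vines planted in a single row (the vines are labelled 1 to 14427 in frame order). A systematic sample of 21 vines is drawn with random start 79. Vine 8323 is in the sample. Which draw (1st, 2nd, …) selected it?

k = 14427/21 = 687
position = (8323 − 79)/687 + 1 = 8244/687 + 1 = 12 + 1 = 13

13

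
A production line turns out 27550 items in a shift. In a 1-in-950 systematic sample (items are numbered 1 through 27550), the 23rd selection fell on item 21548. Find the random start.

648

k = 950
r = 21548 − (23−1)×950 = 21548 − 20900 = 648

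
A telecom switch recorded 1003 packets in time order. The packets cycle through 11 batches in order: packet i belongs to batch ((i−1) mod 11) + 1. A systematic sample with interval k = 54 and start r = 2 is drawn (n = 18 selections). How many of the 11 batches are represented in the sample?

11

Consecutive selections differ by k = 54, so their batch numbers differ by 54 mod 11 = 10.
gcd(54, 11) = 1, so the sample visits 11/1 = 11 distinct residues mod 11.
Start 2 is batch 2; the batches hit are 1, 2, 3, 4, 5, 6, 7, 8, 9, 10, 11.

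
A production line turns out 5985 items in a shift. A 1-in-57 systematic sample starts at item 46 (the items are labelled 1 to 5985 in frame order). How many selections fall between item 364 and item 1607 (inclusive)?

k = 57
First selection ≥ 364: 46 + ⌈(364−46)/57⌉·57 = 46 + 6×57 = 388
Last selection ≤ 1607: 46 + ⌊(1607−46)/57⌋·57 = 46 + 27×57 = 1585
Count = 27 − 6 + 1 = 22

22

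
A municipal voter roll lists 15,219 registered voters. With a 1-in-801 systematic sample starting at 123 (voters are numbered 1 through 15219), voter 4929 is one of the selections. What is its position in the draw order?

k = 801
position = (4929 − 123)/801 + 1 = 4806/801 + 1 = 6 + 1 = 7

7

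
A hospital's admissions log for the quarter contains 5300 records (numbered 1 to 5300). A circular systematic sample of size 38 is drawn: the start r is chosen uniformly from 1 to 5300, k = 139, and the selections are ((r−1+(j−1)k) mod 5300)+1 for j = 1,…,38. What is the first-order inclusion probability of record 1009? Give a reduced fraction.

For each position j, as r ranges over 1…5300 the j-th selection hits every record exactly once, so record 1009 is selected for exactly 38 of the 5300 starts.
Inclusion probability = 38/5300 = 19/2650.

19/2650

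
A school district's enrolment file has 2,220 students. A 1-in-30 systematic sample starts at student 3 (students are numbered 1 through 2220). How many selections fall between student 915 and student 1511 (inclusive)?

20

k = 30
First selection ≥ 915: 3 + ⌈(915−3)/30⌉·30 = 3 + 31×30 = 933
Last selection ≤ 1511: 3 + ⌊(1511−3)/30⌋·30 = 3 + 50×30 = 1503
Count = 50 − 31 + 1 = 20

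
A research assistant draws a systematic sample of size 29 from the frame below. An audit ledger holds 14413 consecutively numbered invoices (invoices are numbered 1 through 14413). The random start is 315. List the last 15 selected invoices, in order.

7273, 7770, 8267, 8764, 9261, 9758, 10255, 10752, 11249, 11746, 12243, 12740, 13237, 13734, 14231

k = N/n = 14413/29 = 497
15th selection = 315 + 14×497 = 7273
16th: 7273 + 497 = 7770
17th: 7770 + 497 = 8267
18th: 8267 + 497 = 8764
19th: 8764 + 497 = 9261
20th: 9261 + 497 = 9758
21st: 9758 + 497 = 10255
22nd: 10255 + 497 = 10752
23rd: 10752 + 497 = 11249
24th: 11249 + 497 = 11746
25th: 11746 + 497 = 12243
26th: 12243 + 497 = 12740
27th: 12740 + 497 = 13237
28th: 13237 + 497 = 13734
29th: 13734 + 497 = 14231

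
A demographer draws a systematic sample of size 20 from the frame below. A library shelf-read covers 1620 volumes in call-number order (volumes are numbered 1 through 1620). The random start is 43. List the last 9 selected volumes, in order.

934, 1015, 1096, 1177, 1258, 1339, 1420, 1501, 1582

k = N/n = 1620/20 = 81
12th selection = 43 + 11×81 = 934
13th: 934 + 81 = 1015
14th: 1015 + 81 = 1096
15th: 1096 + 81 = 1177
16th: 1177 + 81 = 1258
17th: 1258 + 81 = 1339
18th: 1339 + 81 = 1420
19th: 1420 + 81 = 1501
20th: 1501 + 81 = 1582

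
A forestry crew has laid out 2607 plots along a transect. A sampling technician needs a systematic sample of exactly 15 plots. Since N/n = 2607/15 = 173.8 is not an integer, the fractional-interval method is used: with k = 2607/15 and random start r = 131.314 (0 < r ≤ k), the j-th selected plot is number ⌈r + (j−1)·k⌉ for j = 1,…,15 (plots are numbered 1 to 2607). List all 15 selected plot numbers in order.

132, 306, 479, 653, 827, 1001, 1175, 1348, 1522, 1696, 1870, 2044, 2217, 2391, 2565

j=1: r + 0k = 131.314 → ⌈·⌉ = 132
j=2: r + 1k = 305.114 → ⌈·⌉ = 306
j=3: r + 2k = 478.914 → ⌈·⌉ = 479
j=4: r + 3k = 652.714 → ⌈·⌉ = 653
j=5: r + 4k = 826.514 → ⌈·⌉ = 827
j=6: r + 5k = 1000.314 → ⌈·⌉ = 1001
j=7: r + 6k = 1174.114 → ⌈·⌉ = 1175
j=8: r + 7k = 1347.914 → ⌈·⌉ = 1348
j=9: r + 8k = 1521.714 → ⌈·⌉ = 1522
j=10: r + 9k = 1695.514 → ⌈·⌉ = 1696
j=11: r + 10k = 1869.314 → ⌈·⌉ = 1870
j=12: r + 11k = 2043.114 → ⌈·⌉ = 2044
j=13: r + 12k = 2216.914 → ⌈·⌉ = 2217
j=14: r + 13k = 2390.714 → ⌈·⌉ = 2391
j=15: r + 14k = 2564.514 → ⌈·⌉ = 2565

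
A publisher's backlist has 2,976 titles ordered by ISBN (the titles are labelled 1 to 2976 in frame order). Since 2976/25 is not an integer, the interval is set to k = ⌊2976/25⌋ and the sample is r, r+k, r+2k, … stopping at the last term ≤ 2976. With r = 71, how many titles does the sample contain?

25

k = ⌊2976/25⌋ = 119
Achieved size = ⌊(2976 − 71)/119⌋ + 1 = ⌊2905/119⌋ + 1 = 24 + 1 = 25
(last selection: 71 + 24×119 = 2927 ≤ 2976; next would be 3046 > 2976)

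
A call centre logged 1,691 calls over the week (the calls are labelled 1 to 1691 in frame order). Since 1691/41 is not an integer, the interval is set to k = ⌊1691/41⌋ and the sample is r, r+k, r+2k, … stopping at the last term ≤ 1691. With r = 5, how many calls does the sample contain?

42

k = ⌊1691/41⌋ = 41
Achieved size = ⌊(1691 − 5)/41⌋ + 1 = ⌊1686/41⌋ + 1 = 41 + 1 = 42
(last selection: 5 + 41×41 = 1686 ≤ 1691; next would be 1727 > 1691)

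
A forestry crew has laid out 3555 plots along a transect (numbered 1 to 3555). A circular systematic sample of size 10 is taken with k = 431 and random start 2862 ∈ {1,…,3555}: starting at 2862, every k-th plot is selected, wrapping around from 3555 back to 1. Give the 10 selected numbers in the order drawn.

Selection 1: 2862
Selection 2: 2862 + 431 = 3293
Selection 3: 3293 + 431 = 3724 → 3724 − 3555 = 169
Selection 4: 169 + 431 = 600
Selection 5: 600 + 431 = 1031
Selection 6: 1031 + 431 = 1462
Selection 7: 1462 + 431 = 1893
Selection 8: 1893 + 431 = 2324
Selection 9: 2324 + 431 = 2755
Selection 10: 2755 + 431 = 3186

2862, 3293, 169, 600, 1031, 1462, 1893, 2324, 2755, 3186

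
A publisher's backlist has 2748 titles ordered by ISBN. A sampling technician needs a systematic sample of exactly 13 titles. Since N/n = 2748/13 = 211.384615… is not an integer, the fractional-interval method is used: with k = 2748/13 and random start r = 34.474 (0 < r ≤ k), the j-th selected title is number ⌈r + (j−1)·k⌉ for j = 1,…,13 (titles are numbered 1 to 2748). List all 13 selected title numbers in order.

j=1: r + 0k = 34.474 → ⌈·⌉ = 35
j=2: r + 1k = 245.858615… → ⌈·⌉ = 246
j=3: r + 2k = 457.243230… → ⌈·⌉ = 458
j=4: r + 3k = 668.627846… → ⌈·⌉ = 669
j=5: r + 4k = 880.012461… → ⌈·⌉ = 881
j=6: r + 5k = 1091.397076… → ⌈·⌉ = 1092
j=7: r + 6k = 1302.781692… → ⌈·⌉ = 1303
j=8: r + 7k = 1514.166307… → ⌈·⌉ = 1515
j=9: r + 8k = 1725.550923… → ⌈·⌉ = 1726
j=10: r + 9k = 1936.935538… → ⌈·⌉ = 1937
j=11: r + 10k = 2148.320153… → ⌈·⌉ = 2149
j=12: r + 11k = 2359.704769… → ⌈·⌉ = 2360
j=13: r + 12k = 2571.089384… → ⌈·⌉ = 2572

35, 246, 458, 669, 881, 1092, 1303, 1515, 1726, 1937, 2149, 2360, 2572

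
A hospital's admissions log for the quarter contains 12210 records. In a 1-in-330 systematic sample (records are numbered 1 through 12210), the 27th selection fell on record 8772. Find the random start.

k = 330
r = 8772 − (27−1)×330 = 8772 − 8580 = 192

192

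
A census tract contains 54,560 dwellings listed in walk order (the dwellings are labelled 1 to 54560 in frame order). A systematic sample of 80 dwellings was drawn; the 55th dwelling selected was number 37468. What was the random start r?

640

k = 54560/80 = 682
r = 37468 − (55−1)×682 = 37468 − 36828 = 640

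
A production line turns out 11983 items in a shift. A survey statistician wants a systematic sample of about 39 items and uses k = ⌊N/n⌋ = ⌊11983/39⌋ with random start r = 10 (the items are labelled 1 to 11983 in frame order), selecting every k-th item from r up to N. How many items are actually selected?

k = ⌊11983/39⌋ = 307
Achieved size = ⌊(11983 − 10)/307⌋ + 1 = ⌊11973/307⌋ + 1 = 39 + 1 = 40
(last selection: 10 + 39×307 = 11983 ≤ 11983; next would be 12290 > 11983)

40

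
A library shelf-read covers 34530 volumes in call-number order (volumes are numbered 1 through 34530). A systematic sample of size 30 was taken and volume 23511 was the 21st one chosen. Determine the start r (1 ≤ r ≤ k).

k = 34530/30 = 1151
r = 23511 − (21−1)×1151 = 23511 − 23020 = 491

491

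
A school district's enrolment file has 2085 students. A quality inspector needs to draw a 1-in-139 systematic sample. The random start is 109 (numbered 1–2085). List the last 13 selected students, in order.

387, 526, 665, 804, 943, 1082, 1221, 1360, 1499, 1638, 1777, 1916, 2055

3rd selection = 109 + 2×139 = 387
4th: 387 + 139 = 526
5th: 526 + 139 = 665
6th: 665 + 139 = 804
7th: 804 + 139 = 943
8th: 943 + 139 = 1082
9th: 1082 + 139 = 1221
10th: 1221 + 139 = 1360
11th: 1360 + 139 = 1499
12th: 1499 + 139 = 1638
13th: 1638 + 139 = 1777
14th: 1777 + 139 = 1916
15th: 1916 + 139 = 2055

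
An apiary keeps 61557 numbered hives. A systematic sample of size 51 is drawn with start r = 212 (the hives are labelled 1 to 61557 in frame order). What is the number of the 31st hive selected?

k = 61557/51 = 1207
31st selection = r + (31−1)·k = 212 + 30×1207 = 212 + 36210 = 36422

36422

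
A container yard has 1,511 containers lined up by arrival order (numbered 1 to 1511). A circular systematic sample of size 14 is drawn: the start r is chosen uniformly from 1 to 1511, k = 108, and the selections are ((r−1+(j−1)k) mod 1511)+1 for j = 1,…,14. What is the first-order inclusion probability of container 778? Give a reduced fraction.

For each position j, as r ranges over 1…1511 the j-th selection hits every container exactly once, so container 778 is selected for exactly 14 of the 1511 starts.
Inclusion probability = 14/1511.

14/1511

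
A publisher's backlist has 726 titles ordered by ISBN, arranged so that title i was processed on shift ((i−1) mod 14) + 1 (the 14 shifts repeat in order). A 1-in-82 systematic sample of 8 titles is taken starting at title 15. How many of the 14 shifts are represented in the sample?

7

Consecutive selections differ by k = 82, so their shift numbers differ by 82 mod 14 = 12.
gcd(82, 14) = 2, so the sample visits 14/2 = 7 distinct residues mod 14.
Start 15 is shift 1; the shifts hit are 1, 3, 5, 7, 9, 11, 13.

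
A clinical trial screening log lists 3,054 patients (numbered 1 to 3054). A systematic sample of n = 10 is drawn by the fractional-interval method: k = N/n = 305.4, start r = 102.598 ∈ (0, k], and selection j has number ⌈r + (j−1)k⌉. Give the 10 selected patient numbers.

103, 408, 714, 1019, 1325, 1630, 1935, 2241, 2546, 2852

j=1: r + 0k = 102.598 → ⌈·⌉ = 103
j=2: r + 1k = 407.998 → ⌈·⌉ = 408
j=3: r + 2k = 713.398 → ⌈·⌉ = 714
j=4: r + 3k = 1018.798 → ⌈·⌉ = 1019
j=5: r + 4k = 1324.198 → ⌈·⌉ = 1325
j=6: r + 5k = 1629.598 → ⌈·⌉ = 1630
j=7: r + 6k = 1934.998 → ⌈·⌉ = 1935
j=8: r + 7k = 2240.398 → ⌈·⌉ = 2241
j=9: r + 8k = 2545.798 → ⌈·⌉ = 2546
j=10: r + 9k = 2851.198 → ⌈·⌉ = 2852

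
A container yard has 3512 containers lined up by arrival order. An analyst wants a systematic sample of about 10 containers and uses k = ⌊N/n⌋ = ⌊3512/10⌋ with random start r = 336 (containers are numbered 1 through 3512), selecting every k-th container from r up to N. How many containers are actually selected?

k = ⌊3512/10⌋ = 351
Achieved size = ⌊(3512 − 336)/351⌋ + 1 = ⌊3176/351⌋ + 1 = 9 + 1 = 10
(last selection: 336 + 9×351 = 3495 ≤ 3512; next would be 3846 > 3512)

10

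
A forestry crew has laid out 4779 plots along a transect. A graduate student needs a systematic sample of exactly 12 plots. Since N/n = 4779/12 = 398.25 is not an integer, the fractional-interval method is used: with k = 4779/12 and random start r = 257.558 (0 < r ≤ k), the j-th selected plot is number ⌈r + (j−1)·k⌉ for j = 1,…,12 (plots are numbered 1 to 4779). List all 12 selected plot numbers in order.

258, 656, 1055, 1453, 1851, 2249, 2648, 3046, 3444, 3842, 4241, 4639

j=1: r + 0k = 257.558 → ⌈·⌉ = 258
j=2: r + 1k = 655.808 → ⌈·⌉ = 656
j=3: r + 2k = 1054.058 → ⌈·⌉ = 1055
j=4: r + 3k = 1452.308 → ⌈·⌉ = 1453
j=5: r + 4k = 1850.558 → ⌈·⌉ = 1851
j=6: r + 5k = 2248.808 → ⌈·⌉ = 2249
j=7: r + 6k = 2647.058 → ⌈·⌉ = 2648
j=8: r + 7k = 3045.308 → ⌈·⌉ = 3046
j=9: r + 8k = 3443.558 → ⌈·⌉ = 3444
j=10: r + 9k = 3841.808 → ⌈·⌉ = 3842
j=11: r + 10k = 4240.058 → ⌈·⌉ = 4241
j=12: r + 11k = 4638.308 → ⌈·⌉ = 4639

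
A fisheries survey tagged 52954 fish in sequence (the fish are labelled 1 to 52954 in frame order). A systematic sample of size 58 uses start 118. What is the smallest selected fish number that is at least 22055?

22943

k = 52954/58 = 913
Steps past start: ⌈(22055 − 118)/913⌉ = ⌈21937/913⌉ = 25
Selected fish: 118 + 25×913 = 22943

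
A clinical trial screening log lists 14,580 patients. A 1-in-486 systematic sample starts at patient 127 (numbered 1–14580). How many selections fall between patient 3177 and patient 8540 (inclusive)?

k = 486
First selection ≥ 3177: 127 + ⌈(3177−127)/486⌉·486 = 127 + 7×486 = 3529
Last selection ≤ 8540: 127 + ⌊(8540−127)/486⌋·486 = 127 + 17×486 = 8389
Count = 17 − 7 + 1 = 11

11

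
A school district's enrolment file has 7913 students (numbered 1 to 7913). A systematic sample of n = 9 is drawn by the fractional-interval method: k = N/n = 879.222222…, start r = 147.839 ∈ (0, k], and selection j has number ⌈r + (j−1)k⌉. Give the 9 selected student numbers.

148, 1028, 1907, 2786, 3665, 4544, 5424, 6303, 7182

j=1: r + 0k = 147.839 → ⌈·⌉ = 148
j=2: r + 1k = 1027.061222… → ⌈·⌉ = 1028
j=3: r + 2k = 1906.283444… → ⌈·⌉ = 1907
j=4: r + 3k = 2785.505666… → ⌈·⌉ = 2786
j=5: r + 4k = 3664.727888… → ⌈·⌉ = 3665
j=6: r + 5k = 4543.950111… → ⌈·⌉ = 4544
j=7: r + 6k = 5423.172333… → ⌈·⌉ = 5424
j=8: r + 7k = 6302.394555… → ⌈·⌉ = 6303
j=9: r + 8k = 7181.616777… → ⌈·⌉ = 7182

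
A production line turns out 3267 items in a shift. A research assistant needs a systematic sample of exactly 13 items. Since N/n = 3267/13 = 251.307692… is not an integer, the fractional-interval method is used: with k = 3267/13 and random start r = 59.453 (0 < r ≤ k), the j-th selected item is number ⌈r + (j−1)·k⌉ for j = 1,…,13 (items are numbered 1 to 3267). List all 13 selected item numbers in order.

j=1: r + 0k = 59.453 → ⌈·⌉ = 60
j=2: r + 1k = 310.760692… → ⌈·⌉ = 311
j=3: r + 2k = 562.068384… → ⌈·⌉ = 563
j=4: r + 3k = 813.376076… → ⌈·⌉ = 814
j=5: r + 4k = 1064.683769… → ⌈·⌉ = 1065
j=6: r + 5k = 1315.991461… → ⌈·⌉ = 1316
j=7: r + 6k = 1567.299153… → ⌈·⌉ = 1568
j=8: r + 7k = 1818.606846… → ⌈·⌉ = 1819
j=9: r + 8k = 2069.914538… → ⌈·⌉ = 2070
j=10: r + 9k = 2321.222230… → ⌈·⌉ = 2322
j=11: r + 10k = 2572.529923… → ⌈·⌉ = 2573
j=12: r + 11k = 2823.837615… → ⌈·⌉ = 2824
j=13: r + 12k = 3075.145307… → ⌈·⌉ = 3076

60, 311, 563, 814, 1065, 1316, 1568, 1819, 2070, 2322, 2573, 2824, 3076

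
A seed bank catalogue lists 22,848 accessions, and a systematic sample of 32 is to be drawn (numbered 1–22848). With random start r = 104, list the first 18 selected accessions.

104, 818, 1532, 2246, 2960, 3674, 4388, 5102, 5816, 6530, 7244, 7958, 8672, 9386, 10100, 10814, 11528, 12242

k = N/n = 22848/32 = 714
accession 1: 104
accession 2: 104 + 714 = 818
accession 3: 818 + 714 = 1532
accession 4: 1532 + 714 = 2246
accession 5: 2246 + 714 = 2960
accession 6: 2960 + 714 = 3674
accession 7: 3674 + 714 = 4388
accession 8: 4388 + 714 = 5102
accession 9: 5102 + 714 = 5816
accession 10: 5816 + 714 = 6530
accession 11: 6530 + 714 = 7244
accession 12: 7244 + 714 = 7958
accession 13: 7958 + 714 = 8672
accession 14: 8672 + 714 = 9386
accession 15: 9386 + 714 = 10100
accession 16: 10100 + 714 = 10814
accession 17: 10814 + 714 = 11528
accession 18: 11528 + 714 = 12242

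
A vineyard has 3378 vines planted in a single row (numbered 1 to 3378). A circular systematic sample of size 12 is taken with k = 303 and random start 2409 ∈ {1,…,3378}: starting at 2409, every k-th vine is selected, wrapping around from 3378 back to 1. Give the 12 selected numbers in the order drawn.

Selection 1: 2409
Selection 2: 2409 + 303 = 2712
Selection 3: 2712 + 303 = 3015
Selection 4: 3015 + 303 = 3318
Selection 5: 3318 + 303 = 3621 → 3621 − 3378 = 243
Selection 6: 243 + 303 = 546
Selection 7: 546 + 303 = 849
Selection 8: 849 + 303 = 1152
Selection 9: 1152 + 303 = 1455
Selection 10: 1455 + 303 = 1758
Selection 11: 1758 + 303 = 2061
Selection 12: 2061 + 303 = 2364

2409, 2712, 3015, 3318, 243, 546, 849, 1152, 1455, 1758, 2061, 2364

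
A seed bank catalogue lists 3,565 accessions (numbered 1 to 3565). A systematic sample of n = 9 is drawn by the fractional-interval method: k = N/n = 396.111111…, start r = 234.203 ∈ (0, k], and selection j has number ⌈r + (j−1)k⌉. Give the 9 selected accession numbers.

235, 631, 1027, 1423, 1819, 2215, 2611, 3007, 3404

j=1: r + 0k = 234.203 → ⌈·⌉ = 235
j=2: r + 1k = 630.314111… → ⌈·⌉ = 631
j=3: r + 2k = 1026.425222… → ⌈·⌉ = 1027
j=4: r + 3k = 1422.536333… → ⌈·⌉ = 1423
j=5: r + 4k = 1818.647444… → ⌈·⌉ = 1819
j=6: r + 5k = 2214.758555… → ⌈·⌉ = 2215
j=7: r + 6k = 2610.869666… → ⌈·⌉ = 2611
j=8: r + 7k = 3006.980777… → ⌈·⌉ = 3007
j=9: r + 8k = 3403.091888… → ⌈·⌉ = 3404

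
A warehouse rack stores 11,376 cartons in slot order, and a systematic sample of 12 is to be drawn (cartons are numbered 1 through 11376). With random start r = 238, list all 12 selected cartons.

k = N/n = 11376/12 = 948
carton 1: 238
carton 2: 238 + 948 = 1186
carton 3: 1186 + 948 = 2134
carton 4: 2134 + 948 = 3082
carton 5: 3082 + 948 = 4030
carton 6: 4030 + 948 = 4978
carton 7: 4978 + 948 = 5926
carton 8: 5926 + 948 = 6874
carton 9: 6874 + 948 = 7822
carton 10: 7822 + 948 = 8770
carton 11: 8770 + 948 = 9718
carton 12: 9718 + 948 = 10666

238, 1186, 2134, 3082, 4030, 4978, 5926, 6874, 7822, 8770, 9718, 10666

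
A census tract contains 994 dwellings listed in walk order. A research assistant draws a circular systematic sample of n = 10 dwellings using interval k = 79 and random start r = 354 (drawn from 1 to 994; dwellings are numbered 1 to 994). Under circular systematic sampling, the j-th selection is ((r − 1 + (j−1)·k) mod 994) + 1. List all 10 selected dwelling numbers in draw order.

354, 433, 512, 591, 670, 749, 828, 907, 986, 71

Selection 1: 354
Selection 2: 354 + 79 = 433
Selection 3: 433 + 79 = 512
Selection 4: 512 + 79 = 591
Selection 5: 591 + 79 = 670
Selection 6: 670 + 79 = 749
Selection 7: 749 + 79 = 828
Selection 8: 828 + 79 = 907
Selection 9: 907 + 79 = 986
Selection 10: 986 + 79 = 1065 → 1065 − 994 = 71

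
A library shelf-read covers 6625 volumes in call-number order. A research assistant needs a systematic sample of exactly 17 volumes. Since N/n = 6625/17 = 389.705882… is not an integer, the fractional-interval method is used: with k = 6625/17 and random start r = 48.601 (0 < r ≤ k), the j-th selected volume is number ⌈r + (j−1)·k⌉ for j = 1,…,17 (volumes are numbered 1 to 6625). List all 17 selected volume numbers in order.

49, 439, 829, 1218, 1608, 1998, 2387, 2777, 3167, 3556, 3946, 4336, 4726, 5115, 5505, 5895, 6284

j=1: r + 0k = 48.601 → ⌈·⌉ = 49
j=2: r + 1k = 438.306882… → ⌈·⌉ = 439
j=3: r + 2k = 828.012764… → ⌈·⌉ = 829
j=4: r + 3k = 1217.718647… → ⌈·⌉ = 1218
j=5: r + 4k = 1607.424529… → ⌈·⌉ = 1608
j=6: r + 5k = 1997.130411… → ⌈·⌉ = 1998
j=7: r + 6k = 2386.836294… → ⌈·⌉ = 2387
j=8: r + 7k = 2776.542176… → ⌈·⌉ = 2777
j=9: r + 8k = 3166.248058… → ⌈·⌉ = 3167
j=10: r + 9k = 3555.953941… → ⌈·⌉ = 3556
j=11: r + 10k = 3945.659823… → ⌈·⌉ = 3946
j=12: r + 11k = 4335.365705… → ⌈·⌉ = 4336
j=13: r + 12k = 4725.071588… → ⌈·⌉ = 4726
j=14: r + 13k = 5114.777470… → ⌈·⌉ = 5115
j=15: r + 14k = 5504.483352… → ⌈·⌉ = 5505
j=16: r + 15k = 5894.189235… → ⌈·⌉ = 5895
j=17: r + 16k = 6283.895117… → ⌈·⌉ = 6284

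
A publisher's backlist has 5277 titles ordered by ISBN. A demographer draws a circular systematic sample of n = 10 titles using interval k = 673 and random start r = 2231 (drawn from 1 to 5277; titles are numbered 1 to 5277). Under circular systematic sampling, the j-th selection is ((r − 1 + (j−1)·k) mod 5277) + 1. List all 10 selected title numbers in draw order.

2231, 2904, 3577, 4250, 4923, 319, 992, 1665, 2338, 3011

Selection 1: 2231
Selection 2: 2231 + 673 = 2904
Selection 3: 2904 + 673 = 3577
Selection 4: 3577 + 673 = 4250
Selection 5: 4250 + 673 = 4923
Selection 6: 4923 + 673 = 5596 → 5596 − 5277 = 319
Selection 7: 319 + 673 = 992
Selection 8: 992 + 673 = 1665
Selection 9: 1665 + 673 = 2338
Selection 10: 2338 + 673 = 3011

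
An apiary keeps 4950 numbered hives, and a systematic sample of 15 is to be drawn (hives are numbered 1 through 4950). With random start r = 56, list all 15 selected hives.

k = N/n = 4950/15 = 330
hive 1: 56
hive 2: 56 + 330 = 386
hive 3: 386 + 330 = 716
hive 4: 716 + 330 = 1046
hive 5: 1046 + 330 = 1376
hive 6: 1376 + 330 = 1706
hive 7: 1706 + 330 = 2036
hive 8: 2036 + 330 = 2366
hive 9: 2366 + 330 = 2696
hive 10: 2696 + 330 = 3026
hive 11: 3026 + 330 = 3356
hive 12: 3356 + 330 = 3686
hive 13: 3686 + 330 = 4016
hive 14: 4016 + 330 = 4346
hive 15: 4346 + 330 = 4676

56, 386, 716, 1046, 1376, 1706, 2036, 2366, 2696, 3026, 3356, 3686, 4016, 4346, 4676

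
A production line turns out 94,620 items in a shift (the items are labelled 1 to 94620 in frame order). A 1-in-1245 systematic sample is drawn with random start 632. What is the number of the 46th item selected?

56657

k = 1245
46th selection = r + (46−1)·k = 632 + 45×1245 = 632 + 56025 = 56657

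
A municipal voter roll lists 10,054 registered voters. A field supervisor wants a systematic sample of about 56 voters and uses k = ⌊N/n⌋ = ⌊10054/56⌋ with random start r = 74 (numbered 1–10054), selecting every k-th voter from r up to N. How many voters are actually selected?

k = ⌊10054/56⌋ = 179
Achieved size = ⌊(10054 − 74)/179⌋ + 1 = ⌊9980/179⌋ + 1 = 55 + 1 = 56
(last selection: 74 + 55×179 = 9919 ≤ 10054; next would be 10098 > 10054)

56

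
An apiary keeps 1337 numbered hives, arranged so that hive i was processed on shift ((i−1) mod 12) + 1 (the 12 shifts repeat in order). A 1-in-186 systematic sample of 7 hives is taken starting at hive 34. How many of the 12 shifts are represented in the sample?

Consecutive selections differ by k = 186, so their shift numbers differ by 186 mod 12 = 6.
gcd(186, 12) = 6, so the sample visits 12/6 = 2 distinct residues mod 12.
Start 34 is shift 10; the shifts hit are 4, 10.

2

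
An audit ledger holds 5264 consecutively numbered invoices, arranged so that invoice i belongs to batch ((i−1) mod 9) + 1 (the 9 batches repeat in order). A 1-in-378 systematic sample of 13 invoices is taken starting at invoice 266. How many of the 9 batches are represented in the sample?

1

Consecutive selections differ by k = 378, so their batch numbers differ by 378 mod 9 = 0.
gcd(378, 9) = 9, so the sample visits 9/9 = 1 distinct residues mod 9.
Start 266 is batch 5; the batches hit are 5.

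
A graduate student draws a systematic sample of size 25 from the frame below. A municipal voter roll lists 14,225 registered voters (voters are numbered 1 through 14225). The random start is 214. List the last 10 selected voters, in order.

8749, 9318, 9887, 10456, 11025, 11594, 12163, 12732, 13301, 13870

k = N/n = 14225/25 = 569
16th selection = 214 + 15×569 = 8749
17th: 8749 + 569 = 9318
18th: 9318 + 569 = 9887
19th: 9887 + 569 = 10456
20th: 10456 + 569 = 11025
21st: 11025 + 569 = 11594
22nd: 11594 + 569 = 12163
23rd: 12163 + 569 = 12732
24th: 12732 + 569 = 13301
25th: 13301 + 569 = 13870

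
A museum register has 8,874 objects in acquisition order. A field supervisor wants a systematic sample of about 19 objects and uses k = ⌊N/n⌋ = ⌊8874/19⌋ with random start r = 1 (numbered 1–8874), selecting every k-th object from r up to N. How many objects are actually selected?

20

k = ⌊8874/19⌋ = 467
Achieved size = ⌊(8874 − 1)/467⌋ + 1 = ⌊8873/467⌋ + 1 = 19 + 1 = 20
(last selection: 1 + 19×467 = 8874 ≤ 8874; next would be 9341 > 8874)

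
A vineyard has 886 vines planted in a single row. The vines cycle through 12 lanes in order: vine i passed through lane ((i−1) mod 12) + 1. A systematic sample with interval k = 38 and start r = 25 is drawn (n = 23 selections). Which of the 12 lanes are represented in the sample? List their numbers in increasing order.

1, 3, 5, 7, 9, 11

Consecutive selections differ by k = 38, so their lane numbers differ by 38 mod 12 = 2.
gcd(38, 12) = 2, so the sample visits 12/2 = 6 distinct residues mod 12.
Start 25 is lane 1; the lanes hit are 1, 3, 5, 7, 9, 11.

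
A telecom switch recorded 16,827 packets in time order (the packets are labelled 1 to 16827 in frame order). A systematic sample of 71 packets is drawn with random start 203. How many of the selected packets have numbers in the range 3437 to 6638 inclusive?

14

k = 16827/71 = 237
First selection ≥ 3437: 203 + ⌈(3437−203)/237⌉·237 = 203 + 14×237 = 3521
Last selection ≤ 6638: 203 + ⌊(6638−203)/237⌋·237 = 203 + 27×237 = 6602
Count = 27 − 14 + 1 = 14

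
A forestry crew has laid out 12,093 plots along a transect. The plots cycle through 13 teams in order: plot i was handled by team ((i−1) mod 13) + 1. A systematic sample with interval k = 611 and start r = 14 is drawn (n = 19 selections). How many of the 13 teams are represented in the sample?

1

Consecutive selections differ by k = 611, so their team numbers differ by 611 mod 13 = 0.
gcd(611, 13) = 13, so the sample visits 13/13 = 1 distinct residues mod 13.
Start 14 is team 1; the teams hit are 1.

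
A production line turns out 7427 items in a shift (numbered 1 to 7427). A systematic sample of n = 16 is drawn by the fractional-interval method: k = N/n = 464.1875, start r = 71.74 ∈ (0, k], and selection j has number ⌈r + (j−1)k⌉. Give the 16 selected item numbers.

72, 536, 1001, 1465, 1929, 2393, 2857, 3322, 3786, 4250, 4714, 5178, 5642, 6107, 6571, 7035

j=1: r + 0k = 71.74 → ⌈·⌉ = 72
j=2: r + 1k = 535.9275 → ⌈·⌉ = 536
j=3: r + 2k = 1000.115 → ⌈·⌉ = 1001
j=4: r + 3k = 1464.3025 → ⌈·⌉ = 1465
j=5: r + 4k = 1928.49 → ⌈·⌉ = 1929
j=6: r + 5k = 2392.6775 → ⌈·⌉ = 2393
j=7: r + 6k = 2856.865 → ⌈·⌉ = 2857
j=8: r + 7k = 3321.0525 → ⌈·⌉ = 3322
j=9: r + 8k = 3785.24 → ⌈·⌉ = 3786
j=10: r + 9k = 4249.4275 → ⌈·⌉ = 4250
j=11: r + 10k = 4713.615 → ⌈·⌉ = 4714
j=12: r + 11k = 5177.8025 → ⌈·⌉ = 5178
j=13: r + 12k = 5641.99 → ⌈·⌉ = 5642
j=14: r + 13k = 6106.1775 → ⌈·⌉ = 6107
j=15: r + 14k = 6570.365 → ⌈·⌉ = 6571
j=16: r + 15k = 7034.5525 → ⌈·⌉ = 7035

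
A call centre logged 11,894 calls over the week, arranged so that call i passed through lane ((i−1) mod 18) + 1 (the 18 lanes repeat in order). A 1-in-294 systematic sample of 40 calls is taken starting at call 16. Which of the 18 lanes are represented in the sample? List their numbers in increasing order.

4, 10, 16

Consecutive selections differ by k = 294, so their lane numbers differ by 294 mod 18 = 6.
gcd(294, 18) = 6, so the sample visits 18/6 = 3 distinct residues mod 18.
Start 16 is lane 16; the lanes hit are 4, 10, 16.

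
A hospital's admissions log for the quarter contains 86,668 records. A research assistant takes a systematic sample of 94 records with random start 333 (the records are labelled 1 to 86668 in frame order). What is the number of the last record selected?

k = 86668/94 = 922
94th selection = r + (94−1)·k = 333 + 93×922 = 333 + 85746 = 86079

86079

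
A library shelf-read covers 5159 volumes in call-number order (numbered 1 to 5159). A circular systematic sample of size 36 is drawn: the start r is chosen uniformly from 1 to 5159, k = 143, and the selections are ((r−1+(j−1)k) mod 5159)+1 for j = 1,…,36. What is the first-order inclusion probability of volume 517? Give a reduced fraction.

36/5159

For each position j, as r ranges over 1…5159 the j-th selection hits every volume exactly once, so volume 517 is selected for exactly 36 of the 5159 starts.
Inclusion probability = 36/5159.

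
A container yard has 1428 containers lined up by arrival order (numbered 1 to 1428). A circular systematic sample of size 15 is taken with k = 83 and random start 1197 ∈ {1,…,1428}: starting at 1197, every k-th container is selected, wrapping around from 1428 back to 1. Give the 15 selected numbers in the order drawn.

Selection 1: 1197
Selection 2: 1197 + 83 = 1280
Selection 3: 1280 + 83 = 1363
Selection 4: 1363 + 83 = 1446 → 1446 − 1428 = 18
Selection 5: 18 + 83 = 101
Selection 6: 101 + 83 = 184
Selection 7: 184 + 83 = 267
Selection 8: 267 + 83 = 350
Selection 9: 350 + 83 = 433
Selection 10: 433 + 83 = 516
Selection 11: 516 + 83 = 599
Selection 12: 599 + 83 = 682
Selection 13: 682 + 83 = 765
Selection 14: 765 + 83 = 848
Selection 15: 848 + 83 = 931

1197, 1280, 1363, 18, 101, 184, 267, 350, 433, 516, 599, 682, 765, 848, 931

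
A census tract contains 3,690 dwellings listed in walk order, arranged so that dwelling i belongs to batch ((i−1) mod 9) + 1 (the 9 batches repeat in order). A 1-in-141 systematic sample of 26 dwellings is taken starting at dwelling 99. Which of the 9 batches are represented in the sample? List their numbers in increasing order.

Consecutive selections differ by k = 141, so their batch numbers differ by 141 mod 9 = 6.
gcd(141, 9) = 3, so the sample visits 9/3 = 3 distinct residues mod 9.
Start 99 is batch 9; the batches hit are 3, 6, 9.

3, 6, 9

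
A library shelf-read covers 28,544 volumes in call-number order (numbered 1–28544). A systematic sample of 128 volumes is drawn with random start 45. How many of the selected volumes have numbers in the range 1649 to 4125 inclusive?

11

k = 28544/128 = 223
First selection ≥ 1649: 45 + ⌈(1649−45)/223⌉·223 = 45 + 8×223 = 1829
Last selection ≤ 4125: 45 + ⌊(4125−45)/223⌋·223 = 45 + 18×223 = 4059
Count = 18 − 8 + 1 = 11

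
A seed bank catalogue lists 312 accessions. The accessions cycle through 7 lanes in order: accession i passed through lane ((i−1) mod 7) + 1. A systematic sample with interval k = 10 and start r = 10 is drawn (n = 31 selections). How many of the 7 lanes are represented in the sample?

7

Consecutive selections differ by k = 10, so their lane numbers differ by 10 mod 7 = 3.
gcd(10, 7) = 1, so the sample visits 7/1 = 7 distinct residues mod 7.
Start 10 is lane 3; the lanes hit are 1, 2, 3, 4, 5, 6, 7.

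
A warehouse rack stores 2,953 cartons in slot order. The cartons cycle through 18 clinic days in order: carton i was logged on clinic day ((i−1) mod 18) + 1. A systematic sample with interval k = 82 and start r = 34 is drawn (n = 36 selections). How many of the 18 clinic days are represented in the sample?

Consecutive selections differ by k = 82, so their clinic day numbers differ by 82 mod 18 = 10.
gcd(82, 18) = 2, so the sample visits 18/2 = 9 distinct residues mod 18.
Start 34 is clinic day 16; the clinic days hit are 2, 4, 6, 8, 10, 12, 14, 16, 18.

9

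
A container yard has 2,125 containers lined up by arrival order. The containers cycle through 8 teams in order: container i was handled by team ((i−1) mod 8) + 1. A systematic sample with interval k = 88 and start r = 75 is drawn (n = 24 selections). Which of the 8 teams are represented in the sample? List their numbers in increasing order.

Consecutive selections differ by k = 88, so their team numbers differ by 88 mod 8 = 0.
gcd(88, 8) = 8, so the sample visits 8/8 = 1 distinct residues mod 8.
Start 75 is team 3; the teams hit are 3.

3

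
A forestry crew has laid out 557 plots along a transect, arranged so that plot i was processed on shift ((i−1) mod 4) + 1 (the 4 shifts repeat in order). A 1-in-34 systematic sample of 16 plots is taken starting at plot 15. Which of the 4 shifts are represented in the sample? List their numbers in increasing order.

1, 3

Consecutive selections differ by k = 34, so their shift numbers differ by 34 mod 4 = 2.
gcd(34, 4) = 2, so the sample visits 4/2 = 2 distinct residues mod 4.
Start 15 is shift 3; the shifts hit are 1, 3.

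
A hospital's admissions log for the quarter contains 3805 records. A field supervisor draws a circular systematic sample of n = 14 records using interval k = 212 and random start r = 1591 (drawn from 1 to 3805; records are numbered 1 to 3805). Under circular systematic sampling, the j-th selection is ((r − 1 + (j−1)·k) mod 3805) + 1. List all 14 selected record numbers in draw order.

1591, 1803, 2015, 2227, 2439, 2651, 2863, 3075, 3287, 3499, 3711, 118, 330, 542

Selection 1: 1591
Selection 2: 1591 + 212 = 1803
Selection 3: 1803 + 212 = 2015
Selection 4: 2015 + 212 = 2227
Selection 5: 2227 + 212 = 2439
Selection 6: 2439 + 212 = 2651
Selection 7: 2651 + 212 = 2863
Selection 8: 2863 + 212 = 3075
Selection 9: 3075 + 212 = 3287
Selection 10: 3287 + 212 = 3499
Selection 11: 3499 + 212 = 3711
Selection 12: 3711 + 212 = 3923 → 3923 − 3805 = 118
Selection 13: 118 + 212 = 330
Selection 14: 330 + 212 = 542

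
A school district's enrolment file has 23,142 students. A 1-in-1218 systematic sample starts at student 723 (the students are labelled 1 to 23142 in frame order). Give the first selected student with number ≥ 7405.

k = 1218
Steps past start: ⌈(7405 − 723)/1218⌉ = ⌈6682/1218⌉ = 6
Selected student: 723 + 6×1218 = 8031

8031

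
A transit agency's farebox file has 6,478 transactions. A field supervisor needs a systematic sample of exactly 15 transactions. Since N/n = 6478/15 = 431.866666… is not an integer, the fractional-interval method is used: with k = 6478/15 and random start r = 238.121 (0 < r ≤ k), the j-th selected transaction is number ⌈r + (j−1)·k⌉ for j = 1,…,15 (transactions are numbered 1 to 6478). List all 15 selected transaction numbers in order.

239, 670, 1102, 1534, 1966, 2398, 2830, 3262, 3694, 4125, 4557, 4989, 5421, 5853, 6285

j=1: r + 0k = 238.121 → ⌈·⌉ = 239
j=2: r + 1k = 669.987666… → ⌈·⌉ = 670
j=3: r + 2k = 1101.854333… → ⌈·⌉ = 1102
j=4: r + 3k = 1533.721 → ⌈·⌉ = 1534
j=5: r + 4k = 1965.587666… → ⌈·⌉ = 1966
j=6: r + 5k = 2397.454333… → ⌈·⌉ = 2398
j=7: r + 6k = 2829.321 → ⌈·⌉ = 2830
j=8: r + 7k = 3261.187666… → ⌈·⌉ = 3262
j=9: r + 8k = 3693.054333… → ⌈·⌉ = 3694
j=10: r + 9k = 4124.921 → ⌈·⌉ = 4125
j=11: r + 10k = 4556.787666… → ⌈·⌉ = 4557
j=12: r + 11k = 4988.654333… → ⌈·⌉ = 4989
j=13: r + 12k = 5420.521 → ⌈·⌉ = 5421
j=14: r + 13k = 5852.387666… → ⌈·⌉ = 5853
j=15: r + 14k = 6284.254333… → ⌈·⌉ = 6285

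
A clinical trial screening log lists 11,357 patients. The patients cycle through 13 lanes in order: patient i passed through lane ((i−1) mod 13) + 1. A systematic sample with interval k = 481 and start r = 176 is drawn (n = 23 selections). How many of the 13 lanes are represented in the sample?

Consecutive selections differ by k = 481, so their lane numbers differ by 481 mod 13 = 0.
gcd(481, 13) = 13, so the sample visits 13/13 = 1 distinct residues mod 13.
Start 176 is lane 7; the lanes hit are 7.

1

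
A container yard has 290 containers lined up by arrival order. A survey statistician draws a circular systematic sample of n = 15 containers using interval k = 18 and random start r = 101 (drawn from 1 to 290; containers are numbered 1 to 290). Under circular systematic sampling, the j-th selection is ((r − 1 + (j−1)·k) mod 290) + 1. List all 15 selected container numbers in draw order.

Selection 1: 101
Selection 2: 101 + 18 = 119
Selection 3: 119 + 18 = 137
Selection 4: 137 + 18 = 155
Selection 5: 155 + 18 = 173
Selection 6: 173 + 18 = 191
Selection 7: 191 + 18 = 209
Selection 8: 209 + 18 = 227
Selection 9: 227 + 18 = 245
Selection 10: 245 + 18 = 263
Selection 11: 263 + 18 = 281
Selection 12: 281 + 18 = 299 → 299 − 290 = 9
Selection 13: 9 + 18 = 27
Selection 14: 27 + 18 = 45
Selection 15: 45 + 18 = 63

101, 119, 137, 155, 173, 191, 209, 227, 245, 263, 281, 9, 27, 45, 63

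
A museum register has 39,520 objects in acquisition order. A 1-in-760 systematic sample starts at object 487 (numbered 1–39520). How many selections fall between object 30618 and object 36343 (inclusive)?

k = 760
First selection ≥ 30618: 487 + ⌈(30618−487)/760⌉·760 = 487 + 40×760 = 30887
Last selection ≤ 36343: 487 + ⌊(36343−487)/760⌋·760 = 487 + 47×760 = 36207
Count = 47 − 40 + 1 = 8

8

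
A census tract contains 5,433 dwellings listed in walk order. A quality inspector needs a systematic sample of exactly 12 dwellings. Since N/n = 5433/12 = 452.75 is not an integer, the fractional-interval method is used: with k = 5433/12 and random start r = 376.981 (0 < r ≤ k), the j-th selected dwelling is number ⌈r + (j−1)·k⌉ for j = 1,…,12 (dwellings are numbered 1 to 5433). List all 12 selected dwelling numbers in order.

377, 830, 1283, 1736, 2188, 2641, 3094, 3547, 3999, 4452, 4905, 5358

j=1: r + 0k = 376.981 → ⌈·⌉ = 377
j=2: r + 1k = 829.731 → ⌈·⌉ = 830
j=3: r + 2k = 1282.481 → ⌈·⌉ = 1283
j=4: r + 3k = 1735.231 → ⌈·⌉ = 1736
j=5: r + 4k = 2187.981 → ⌈·⌉ = 2188
j=6: r + 5k = 2640.731 → ⌈·⌉ = 2641
j=7: r + 6k = 3093.481 → ⌈·⌉ = 3094
j=8: r + 7k = 3546.231 → ⌈·⌉ = 3547
j=9: r + 8k = 3998.981 → ⌈·⌉ = 3999
j=10: r + 9k = 4451.731 → ⌈·⌉ = 4452
j=11: r + 10k = 4904.481 → ⌈·⌉ = 4905
j=12: r + 11k = 5357.231 → ⌈·⌉ = 5358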